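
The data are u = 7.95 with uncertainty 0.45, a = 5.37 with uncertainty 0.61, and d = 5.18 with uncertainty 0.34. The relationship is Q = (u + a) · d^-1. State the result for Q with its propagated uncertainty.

2.57 ± 0.223

Let w = u + a = 13.3. δw = √(δu² + δa²) = √(0.203 + 0.372) = 0.758, so δw/w = 0.0569.
Q is then a monomial in w, d:
δQ/Q = √((δw/w)² + (-1·δd/d)²) = √(0.00324 + 0.00431) = 0.0869
Q = 2.57, so δQ = 0.0869 × 2.57 = 0.223.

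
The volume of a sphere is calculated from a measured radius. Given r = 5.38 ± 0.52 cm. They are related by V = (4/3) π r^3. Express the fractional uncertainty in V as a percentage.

V ∝ r^3, so δV/V = |3| · δr/r = 3 × 0.0967 = 0.290.

29.0%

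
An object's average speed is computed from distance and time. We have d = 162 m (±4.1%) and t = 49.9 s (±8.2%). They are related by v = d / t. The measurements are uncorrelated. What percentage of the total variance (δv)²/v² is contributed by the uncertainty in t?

80.0%

(δv/v)² = (1·δd/d)² + (-1·δt/t)²
  d term: (1×0.0410)² = 0.00168
  t term: (-1×0.0820)² = 0.00672
Total = 0.00840. Share from t = 0.00672/0.00840 = 0.800.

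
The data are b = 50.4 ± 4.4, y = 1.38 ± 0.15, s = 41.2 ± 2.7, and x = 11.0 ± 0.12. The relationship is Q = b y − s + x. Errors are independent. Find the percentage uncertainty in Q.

25.6%

Let p = b·y = 69.6. δp/p = √((1·δb/b)² + (1·δy/y)²) = √(0.00762 + 0.0118) = 0.139, so δp = 9.70.
Q = p − s + x: δQ = √(δp² + δs² + δx²) = √(94.0 + 7.29 + 0.0144) = 10.1
Q = 39.4, so δQ/Q = 10.1/39.4 = 0.256.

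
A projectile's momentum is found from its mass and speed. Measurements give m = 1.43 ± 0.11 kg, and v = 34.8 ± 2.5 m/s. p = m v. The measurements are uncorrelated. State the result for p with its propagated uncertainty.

49.8 ± 5.24 kg·m/s

For a monomial p ∝ m, v, fractional errors add in quadrature:
  (1·δm/m)² = (1×0.0769)² = 0.00592;  (1·δv/v)² = (1×0.0718)² = 0.00516
δp/p = √(0.0111) = 0.105
p = 49.8 kg·m/s, so δp = 0.105 × 49.8 = 5.24 kg·m/s.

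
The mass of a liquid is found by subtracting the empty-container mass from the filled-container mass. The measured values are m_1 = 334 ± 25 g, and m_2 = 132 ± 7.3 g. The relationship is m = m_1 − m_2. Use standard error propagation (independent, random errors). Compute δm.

26.0 g

Sums and differences: (δm)² = Σ (cᵢ δxᵢ)².
  (δm_1)² = 625;  (δm_2)² = 53.3
δm = √(678) = 26.0 g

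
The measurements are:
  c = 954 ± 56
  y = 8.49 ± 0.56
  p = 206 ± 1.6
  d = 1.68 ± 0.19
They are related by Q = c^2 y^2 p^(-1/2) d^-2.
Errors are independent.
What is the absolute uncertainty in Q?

Q is a product of powers, so relative uncertainties combine in quadrature:
  (2·δc/c)² = (2×0.0587)² = 0.0138;  (2·δy/y)² = (2×0.0660)² = 0.0174;  (−½·δp/p)² = (-0.5×0.00777)² = 1.51e-05;  (-2·δd/d)² = (-2×0.113)² = 0.0512
δQ/Q = √(0.0824) = 0.287
Q = 1.62e+06, so δQ = 0.287 × 1.62e+06 = 4.65e+05.

4.65e+05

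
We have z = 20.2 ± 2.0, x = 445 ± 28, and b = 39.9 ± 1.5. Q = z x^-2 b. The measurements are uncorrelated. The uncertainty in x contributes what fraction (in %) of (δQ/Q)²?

58.5%

(δQ/Q)² = (1·δz/z)² + (-2·δx/x)² + (1·δb/b)²
  z term: (1×0.0990)² = 0.00980
  x term: (-2×0.0629)² = 0.0158
  b term: (1×0.0376)² = 0.00141
Total = 0.0271. Share from x = 0.0158/0.0271 = 0.585.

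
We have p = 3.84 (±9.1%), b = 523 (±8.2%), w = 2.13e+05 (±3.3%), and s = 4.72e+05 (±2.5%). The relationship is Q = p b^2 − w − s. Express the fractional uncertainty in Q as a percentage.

54.1%

Let h = p·b^2 = 1.05e+06. δh/h = √((1·δp/p)² + (2·δb/b)²) = √(0.00828 + 0.0269) = 0.188, so δh = 1.97e+05.
Q = h − w − s: δQ = √(δh² + δw² + δs²) = √(3.88e+10 + 4.94e+07 + 1.39e+08) = 1.97e+05
Q = 3.65e+05, so δQ/Q = 1.97e+05/3.65e+05 = 0.541.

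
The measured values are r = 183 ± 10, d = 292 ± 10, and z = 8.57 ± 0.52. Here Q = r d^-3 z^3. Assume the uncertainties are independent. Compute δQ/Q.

Products/powers → add relative errors in quadrature, weighted by exponent:
  (1·δr/r)² = (1×0.0546)² = 0.00299;  (-3·δd/d)² = (-3×0.0342)² = 0.0106;  (3·δz/z)² = (3×0.0607)² = 0.0331
δQ/Q = √(0.0467) = 0.216

0.216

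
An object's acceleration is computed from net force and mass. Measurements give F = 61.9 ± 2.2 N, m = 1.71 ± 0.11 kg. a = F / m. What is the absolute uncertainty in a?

Each factor contributes (exponent × relative error)² to (δa/a)²:
  (1·δF/F)² = (1×0.0355)² = 0.00126;  (-1·δm/m)² = (-1×0.0643)² = 0.00414
δa/a = √(0.00540) = 0.0735
a = 36.2 m/s^2, so δa = 0.0735 × 36.2 = 2.66 m/s^2.

2.66 m/s^2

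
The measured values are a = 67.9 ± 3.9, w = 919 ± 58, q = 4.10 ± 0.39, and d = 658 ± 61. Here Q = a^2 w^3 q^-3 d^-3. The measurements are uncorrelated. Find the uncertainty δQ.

83.1

Each factor contributes (exponent × relative error)² to (δQ/Q)²:
  (2·δa/a)² = (2×0.0574)² = 0.0132;  (3·δw/w)² = (3×0.0631)² = 0.0358;  (-3·δq/q)² = (-3×0.0951)² = 0.0814;  (-3·δd/d)² = (-3×0.0927)² = 0.0773
δQ/Q = √(0.208) = 0.456
Q = 182, so δQ = 0.456 × 182 = 83.1.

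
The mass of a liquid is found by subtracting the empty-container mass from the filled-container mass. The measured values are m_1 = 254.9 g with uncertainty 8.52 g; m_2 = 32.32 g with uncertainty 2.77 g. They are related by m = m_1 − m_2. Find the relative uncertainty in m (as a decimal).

Each term contributes (cᵢ δxᵢ)² to (δm)²:
  (δm_1)² = 72.6;  (δm_2)² = 7.67
δm = √(80.3) = 8.96 g
m = 222.6 g, so δm/m = 8.96/222.6 = 0.0403.

0.0403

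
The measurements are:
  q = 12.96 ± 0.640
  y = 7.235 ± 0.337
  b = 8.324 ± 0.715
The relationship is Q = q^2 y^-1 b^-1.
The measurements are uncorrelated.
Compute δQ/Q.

0.139

Since Q is a product/quotient, work with relative uncertainties:
  (2·δq/q)² = (2×0.0494)² = 0.00975;  (-1·δy/y)² = (-1×0.0466)² = 0.00217;  (-1·δb/b)² = (-1×0.0859)² = 0.00738
δQ/Q = √(0.0193) = 0.139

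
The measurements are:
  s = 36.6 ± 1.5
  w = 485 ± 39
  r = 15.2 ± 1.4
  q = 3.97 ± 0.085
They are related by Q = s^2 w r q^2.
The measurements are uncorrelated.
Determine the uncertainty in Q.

2.39e+07

Since Q is a product/quotient, work with relative uncertainties:
  (2·δs/s)² = (2×0.0410)² = 0.00672;  (1·δw/w)² = (1×0.0804)² = 0.00647;  (1·δr/r)² = (1×0.0921)² = 0.00848;  (2·δq/q)² = (2×0.0214)² = 0.00183
δQ/Q = √(0.0235) = 0.153
Q = 1.56e+08, so δQ = 0.153 × 1.56e+08 = 2.39e+07.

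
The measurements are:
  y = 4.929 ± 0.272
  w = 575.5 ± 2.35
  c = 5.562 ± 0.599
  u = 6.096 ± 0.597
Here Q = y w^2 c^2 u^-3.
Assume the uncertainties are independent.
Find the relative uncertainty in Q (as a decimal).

0.369

Since Q is a product/quotient, work with relative uncertainties:
  (1·δy/y)² = (1×0.0552)² = 0.00305;  (2·δw/w)² = (2×0.00408)² = 6.67e-05;  (2·δc/c)² = (2×0.108)² = 0.0464;  (-3·δu/u)² = (-3×0.0979)² = 0.0863
δQ/Q = √(0.136) = 0.369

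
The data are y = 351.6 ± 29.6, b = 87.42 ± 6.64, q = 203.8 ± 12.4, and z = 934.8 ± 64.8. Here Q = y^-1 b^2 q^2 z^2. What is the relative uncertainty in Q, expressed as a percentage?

Each factor contributes (exponent × relative error)² to (δQ/Q)²:
  (-1·δy/y)² = (-1×0.0842)² = 0.00709;  (2·δb/b)² = (2×0.0760)² = 0.0231;  (2·δq/q)² = (2×0.0608)² = 0.0148;  (2·δz/z)² = (2×0.0693)² = 0.0192
δQ/Q = √(0.0642) = 0.253

25.3%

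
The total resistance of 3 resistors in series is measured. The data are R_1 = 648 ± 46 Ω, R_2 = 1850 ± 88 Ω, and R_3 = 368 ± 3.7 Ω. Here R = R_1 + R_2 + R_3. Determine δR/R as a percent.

3.47%

Each term contributes (cᵢ δxᵢ)² to (δR)²:
  (δR_1)² = 2120;  (δR_2)² = 7740;  (δR_3)² = 13.7
δR = √(9870) = 99.4 Ω
R = 2870 Ω, so δR/R = 99.4/2870 = 0.0347.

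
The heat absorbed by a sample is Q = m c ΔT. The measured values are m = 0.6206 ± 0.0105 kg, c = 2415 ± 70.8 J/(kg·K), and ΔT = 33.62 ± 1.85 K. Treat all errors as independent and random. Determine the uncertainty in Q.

3260 J

For a monomial Q ∝ m, c, ΔT, fractional errors add in quadrature:
  (1·δm/m)² = (1×0.0169)² = 0.000286;  (1·δc/c)² = (1×0.0293)² = 0.000859;  (1·δΔT/ΔT)² = (1×0.0550)² = 0.00303
δQ/Q = √(0.00417) = 0.0646
Q = 50390 J, so δQ = 0.0646 × 50390 = 3260 J.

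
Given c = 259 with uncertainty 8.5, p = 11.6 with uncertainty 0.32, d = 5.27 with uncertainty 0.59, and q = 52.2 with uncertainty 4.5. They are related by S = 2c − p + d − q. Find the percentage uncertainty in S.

S is a linear combination, so absolute uncertainties add in quadrature:
  (2·δc)² = 289;  (δp)² = 0.102;  (δd)² = 0.348;  (δq)² = 20.2
δS = √(310) = 17.6
S = 459, so δS/S = 17.6/459 = 0.0383.

3.83%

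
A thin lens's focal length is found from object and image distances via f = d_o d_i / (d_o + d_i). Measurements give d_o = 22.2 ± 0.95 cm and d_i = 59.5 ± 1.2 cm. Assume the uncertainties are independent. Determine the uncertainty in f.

∂f/∂d_o = (d_i/(d_o+d_i))² = 0.530;  ∂f/∂d_i = (d_o/(d_o+d_i))² = 0.0738
δf = √((∂f/∂d_o · δd_o)² + (∂f/∂d_i · δd_i)²) = √(0.254 + 0.00785) = 0.512 cm

0.512 cm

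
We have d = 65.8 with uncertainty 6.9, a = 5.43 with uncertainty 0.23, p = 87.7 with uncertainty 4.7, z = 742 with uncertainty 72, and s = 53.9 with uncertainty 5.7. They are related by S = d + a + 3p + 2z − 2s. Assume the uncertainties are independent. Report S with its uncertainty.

1710 ± 145

S is a linear combination, so absolute uncertainties add in quadrature:
  (δd)² = 47.6;  (δa)² = 0.0529;  (3·δp)² = 199;  (2·δz)² = 20700;  (2·δs)² = 130
δS = √(21100) = 145
S = 1710.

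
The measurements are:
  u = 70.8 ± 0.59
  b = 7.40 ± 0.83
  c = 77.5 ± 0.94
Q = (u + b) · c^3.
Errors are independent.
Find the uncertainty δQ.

Let w = u + b = 78.2. δw = √(δu² + δb²) = √(0.348 + 0.689) = 1.02, so δw/w = 0.0130.
Q is then a monomial in w, c:
δQ/Q = √((δw/w)² + (3·δc/c)²) = √(0.000170 + 0.00132) = 0.0386
Q = 3.64e+07, so δQ = 0.0386 × 3.64e+07 = 1.41e+06.

1.41e+06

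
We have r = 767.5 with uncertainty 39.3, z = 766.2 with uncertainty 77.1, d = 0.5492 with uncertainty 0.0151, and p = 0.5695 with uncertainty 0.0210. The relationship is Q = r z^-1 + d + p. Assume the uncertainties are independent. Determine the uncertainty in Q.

0.116

Let w = r·z^-1 = 1.002. δw/w = √((1·δr/r)² + (-1·δz/z)²) = √(0.00262 + 0.0101) = 0.113, so δw = 0.113.
Q = w + d + p: δQ = √(δw² + δd² + δp²) = √(0.0128 + 0.000228 + 0.000441) = 0.116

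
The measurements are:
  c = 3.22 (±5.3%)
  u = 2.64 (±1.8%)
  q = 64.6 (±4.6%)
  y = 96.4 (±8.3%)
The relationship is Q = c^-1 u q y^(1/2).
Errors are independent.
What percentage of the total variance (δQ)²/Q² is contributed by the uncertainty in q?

30.4%

(δQ/Q)² = (-1·δc/c)² + (1·δu/u)² + (1·δq/q)² + (½·δy/y)²
  c term: (-1×0.0530)² = 0.00281
  u term: (1×0.0180)² = 0.000324
  q term: (1×0.0460)² = 0.00212
  y term: (0.5×0.0830)² = 0.00172
Total = 0.00697. Share from q = 0.00212/0.00697 = 0.304.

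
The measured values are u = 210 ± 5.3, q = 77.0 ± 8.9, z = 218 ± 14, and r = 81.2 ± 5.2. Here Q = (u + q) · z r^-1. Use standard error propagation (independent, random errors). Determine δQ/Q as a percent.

Let w = u + q = 287. δw = √(δu² + δq²) = √(28.1 + 79.2) = 10.4, so δw/w = 0.0361.
Q is then a monomial in w, z, r:
δQ/Q = √((δw/w)² + (1·δz/z)² + (-1·δr/r)²) = √(0.00130 + 0.00412 + 0.00410) = 0.0976

9.76%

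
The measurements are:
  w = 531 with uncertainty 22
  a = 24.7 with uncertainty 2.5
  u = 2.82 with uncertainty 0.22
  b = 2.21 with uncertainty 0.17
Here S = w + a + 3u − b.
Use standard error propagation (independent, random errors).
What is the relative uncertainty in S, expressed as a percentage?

S is a linear combination, so absolute uncertainties add in quadrature:
  (δw)² = 484;  (δa)² = 6.25;  (3·δu)² = 0.436;  (δb)² = 0.0289
δS = √(491) = 22.2
S = 562, so δS/S = 22.2/562 = 0.0394.

3.94%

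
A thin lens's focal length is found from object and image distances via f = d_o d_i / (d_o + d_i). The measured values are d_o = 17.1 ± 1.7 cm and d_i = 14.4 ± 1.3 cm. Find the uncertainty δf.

∂f/∂d_o = (d_i/(d_o+d_i))² = 0.209;  ∂f/∂d_i = (d_o/(d_o+d_i))² = 0.295
δf = √((∂f/∂d_o · δd_o)² + (∂f/∂d_i · δd_i)²) = √(0.126 + 0.147) = 0.522 cm

0.522 cm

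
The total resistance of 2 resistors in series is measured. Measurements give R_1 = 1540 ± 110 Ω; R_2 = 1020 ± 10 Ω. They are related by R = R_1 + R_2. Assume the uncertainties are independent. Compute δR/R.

0.0431

Absolute uncertainties add in quadrature for a linear combination:
  (δR_1)² = 12100;  (δR_2)² = 100
δR = √(12200) = 110 Ω
R = 2560 Ω, so δR/R = 110/2560 = 0.0431.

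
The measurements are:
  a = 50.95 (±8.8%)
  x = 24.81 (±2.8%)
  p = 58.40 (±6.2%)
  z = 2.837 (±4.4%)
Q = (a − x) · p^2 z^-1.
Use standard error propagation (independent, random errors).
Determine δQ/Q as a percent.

21.8%

Let u = a − x = 26.14. δu = √(δa² + δx²) = √(20.1 + 0.483) = 4.54, so δu/u = 0.174.
Q is then a monomial in u, p, z:
δQ/Q = √((δu/u)² + (2·δp/p)² + (-1·δz/z)²) = √(0.0301 + 0.0154 + 0.00194) = 0.218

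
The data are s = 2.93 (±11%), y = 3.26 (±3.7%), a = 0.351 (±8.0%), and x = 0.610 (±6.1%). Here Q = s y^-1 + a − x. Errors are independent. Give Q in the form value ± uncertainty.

0.640 ± 0.114

Let p = s·y^-1 = 0.899. δp/p = √((1·δs/s)² + (-1·δy/y)²) = √(0.0121 + 0.00137) = 0.116, so δp = 0.104.
Q = p + a − x: δQ = √(δp² + δa² + δx²) = √(0.0109 + 0.000788 + 0.00138) = 0.114
Q = 0.640.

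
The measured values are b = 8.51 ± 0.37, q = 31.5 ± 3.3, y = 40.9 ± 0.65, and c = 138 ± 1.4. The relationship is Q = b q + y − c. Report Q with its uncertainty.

171 ± 30.4

Let p = b·q = 268. δp/p = √((1·δb/b)² + (1·δq/q)²) = √(0.00189 + 0.0110) = 0.113, so δp = 30.4.
Q = p + y − c: δQ = √(δp² + δy² + δc²) = √(924 + 0.423 + 1.96) = 30.4
Q = 171.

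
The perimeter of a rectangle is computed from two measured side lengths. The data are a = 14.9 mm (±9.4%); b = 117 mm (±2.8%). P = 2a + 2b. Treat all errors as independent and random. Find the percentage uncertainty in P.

2.70%

For a sum/difference, combine absolute errors in quadrature:
  (2·δa)² = 7.85;  (2·δb)² = 42.9
δP = √(50.8) = 7.13 mm
P = 264 mm, so δP/P = 7.13/264 = 0.0270.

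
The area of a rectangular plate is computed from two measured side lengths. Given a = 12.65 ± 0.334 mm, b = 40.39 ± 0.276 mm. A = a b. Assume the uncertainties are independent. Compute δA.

13.9 mm^2

Relative error in a monomial: (δA/A)² = Σ (nᵢ · δxᵢ/xᵢ)².
  (1·δa/a)² = (1×0.0264)² = 0.000697;  (1·δb/b)² = (1×0.00683)² = 4.67e-05
δA/A = √(0.000744) = 0.0273
A = 510.9 mm^2, so δA = 0.0273 × 510.9 = 13.9 mm^2.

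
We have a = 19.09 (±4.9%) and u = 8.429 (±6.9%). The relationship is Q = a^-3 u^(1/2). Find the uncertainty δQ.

6.3e-05

Q is a product of powers, so relative uncertainties combine in quadrature:
  (-3·δa/a)² = (-3×0.0490)² = 0.0216;  (½·δu/u)² = (0.5×0.0690)² = 0.00119
δQ/Q = √(0.0228) = 0.151
Q = 0.0004173, so δQ = 0.151 × 0.0004173 = 6.3e-05.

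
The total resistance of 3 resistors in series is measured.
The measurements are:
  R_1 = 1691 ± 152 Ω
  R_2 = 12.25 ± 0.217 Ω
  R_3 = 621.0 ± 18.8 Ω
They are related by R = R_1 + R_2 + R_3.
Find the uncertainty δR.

For a sum/difference, combine absolute errors in quadrature:
  (δR_1)² = 23100;  (δR_2)² = 0.0471;  (δR_3)² = 353
δR = √(23500) = 153 Ω

153 Ω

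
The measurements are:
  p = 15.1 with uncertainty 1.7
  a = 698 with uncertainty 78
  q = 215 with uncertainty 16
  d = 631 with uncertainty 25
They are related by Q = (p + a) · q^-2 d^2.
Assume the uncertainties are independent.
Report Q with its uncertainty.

Let u = p + a = 713. δu = √(δp² + δa²) = √(2.89 + 6080) = 78.0, so δu/u = 0.109.
Q is then a monomial in u, q, d:
δQ/Q = √((δu/u)² + (-2·δq/q)² + (2·δd/d)²) = √(0.0120 + 0.0222 + 0.00628) = 0.201
Q = 6140, so δQ = 0.201 × 6140 = 1230.

6140 ± 1230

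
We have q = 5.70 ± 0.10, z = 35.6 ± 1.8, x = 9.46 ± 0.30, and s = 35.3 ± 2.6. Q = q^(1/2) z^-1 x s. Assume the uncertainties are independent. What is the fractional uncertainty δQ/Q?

0.0952

Q is a product of powers, so relative uncertainties combine in quadrature:
  (½·δq/q)² = (0.5×0.0175)² = 7.69e-05;  (-1·δz/z)² = (-1×0.0506)² = 0.00256;  (1·δx/x)² = (1×0.0317)² = 0.00101;  (1·δs/s)² = (1×0.0737)² = 0.00542
δQ/Q = √(0.00906) = 0.0952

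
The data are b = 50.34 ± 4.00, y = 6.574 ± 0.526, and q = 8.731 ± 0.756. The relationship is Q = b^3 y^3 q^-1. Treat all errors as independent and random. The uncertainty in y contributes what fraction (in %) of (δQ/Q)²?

(δQ/Q)² = (3·δb/b)² + (3·δy/y)² + (-1·δq/q)²
  b term: (3×0.0795)² = 0.0568
  y term: (3×0.0800)² = 0.0576
  q term: (-1×0.0866)² = 0.00750
Total = 0.122. Share from y = 0.0576/0.122 = 0.473.

47.3%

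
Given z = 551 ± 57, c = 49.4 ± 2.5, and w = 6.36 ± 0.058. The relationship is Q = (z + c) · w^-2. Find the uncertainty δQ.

1.44

Let u = z + c = 600. δu = √(δz² + δc²) = √(3250 + 6.25) = 57.1, so δu/u = 0.0950.
Q is then a monomial in u, w:
δQ/Q = √((δu/u)² + (-2·δw/w)²) = √(0.00903 + 0.000333) = 0.0968
Q = 14.8, so δQ = 0.0968 × 14.8 = 1.44.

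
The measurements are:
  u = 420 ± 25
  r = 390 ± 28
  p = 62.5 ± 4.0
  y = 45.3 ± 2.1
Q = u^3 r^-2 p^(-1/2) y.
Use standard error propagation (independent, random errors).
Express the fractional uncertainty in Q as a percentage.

23.6%

Products/powers → add relative errors in quadrature, weighted by exponent:
  (3·δu/u)² = (3×0.0595)² = 0.0319;  (-2·δr/r)² = (-2×0.0718)² = 0.0206;  (−½·δp/p)² = (-0.5×0.0640)² = 0.00102;  (1·δy/y)² = (1×0.0464)² = 0.00215
δQ/Q = √(0.0557) = 0.236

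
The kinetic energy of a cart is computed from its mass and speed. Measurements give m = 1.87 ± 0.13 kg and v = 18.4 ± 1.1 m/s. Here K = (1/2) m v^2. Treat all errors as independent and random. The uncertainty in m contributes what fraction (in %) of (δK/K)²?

25.3%

(δK/K)² = (1·δm/m)² + (2·δv/v)²
  m term: (1×0.0695)² = 0.00483
  v term: (2×0.0598)² = 0.0143
Total = 0.0191. Share from m = 0.00483/0.0191 = 0.253.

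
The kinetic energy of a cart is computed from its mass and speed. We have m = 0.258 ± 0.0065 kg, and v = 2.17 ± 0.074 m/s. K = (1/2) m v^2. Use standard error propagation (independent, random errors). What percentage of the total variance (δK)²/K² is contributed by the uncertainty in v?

(δK/K)² = (1·δm/m)² + (2·δv/v)²
  m term: (1×0.0252)² = 0.000635
  v term: (2×0.0341)² = 0.00465
Total = 0.00529. Share from v = 0.00465/0.00529 = 0.880.

88.0%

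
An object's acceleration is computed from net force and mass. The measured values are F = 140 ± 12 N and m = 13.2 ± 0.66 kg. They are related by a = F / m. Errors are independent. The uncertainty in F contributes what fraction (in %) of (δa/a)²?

74.6%

(δa/a)² = (1·δF/F)² + (-1·δm/m)²
  F term: (1×0.0857)² = 0.00735
  m term: (-1×0.0500)² = 0.00250
Total = 0.00985. Share from F = 0.00735/0.00985 = 0.746.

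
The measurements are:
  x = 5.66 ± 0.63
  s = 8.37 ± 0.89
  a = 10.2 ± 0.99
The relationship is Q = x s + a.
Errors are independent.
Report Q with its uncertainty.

Let p = x·s = 47.4. δp/p = √((1·δx/x)² + (1·δs/s)²) = √(0.0124 + 0.0113) = 0.154, so δp = 7.29.
Q = p + a: δQ = √(δp² + δa²) = √(53.2 + 0.980) = 7.36
Q = 57.6.

57.6 ± 7.36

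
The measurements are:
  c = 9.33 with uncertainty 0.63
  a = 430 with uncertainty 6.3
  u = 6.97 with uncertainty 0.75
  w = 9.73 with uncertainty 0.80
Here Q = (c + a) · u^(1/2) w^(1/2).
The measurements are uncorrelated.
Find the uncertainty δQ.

250

Let h = c + a = 439. δh = √(δc² + δa²) = √(0.397 + 39.7) = 6.33, so δh/h = 0.0144.
Q is then a monomial in h, u, w:
δQ/Q = √((δh/h)² + (½·δu/u)² + (½·δw/w)²) = √(0.000208 + 0.00289 + 0.00169) = 0.0692
Q = 3620, so δQ = 0.0692 × 3620 = 250.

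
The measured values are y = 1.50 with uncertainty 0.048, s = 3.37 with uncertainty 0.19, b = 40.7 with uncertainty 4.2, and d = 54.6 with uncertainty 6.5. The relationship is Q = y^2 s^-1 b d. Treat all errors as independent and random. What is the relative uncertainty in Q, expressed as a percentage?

Since Q is a product/quotient, work with relative uncertainties:
  (2·δy/y)² = (2×0.0320)² = 0.00410;  (-1·δs/s)² = (-1×0.0564)² = 0.00318;  (1·δb/b)² = (1×0.103)² = 0.0106;  (1·δd/d)² = (1×0.119)² = 0.0142
δQ/Q = √(0.0321) = 0.179

17.9%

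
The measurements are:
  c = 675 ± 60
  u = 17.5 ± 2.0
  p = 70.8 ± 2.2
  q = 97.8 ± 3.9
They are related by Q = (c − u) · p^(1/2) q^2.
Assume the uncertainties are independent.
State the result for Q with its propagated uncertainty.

Let w = c − u = 658. δw = √(δc² + δu²) = √(3600 + 4.00) = 60.0, so δw/w = 0.0913.
Q is then a monomial in w, p, q:
δQ/Q = √((δw/w)² + (½·δp/p)² + (2·δq/q)²) = √(0.00834 + 0.000241 + 0.00636) = 0.122
Q = 5.29e+07, so δQ = 0.122 × 5.29e+07 = 6.47e+06.

(5.29 ± 0.647) × 10^7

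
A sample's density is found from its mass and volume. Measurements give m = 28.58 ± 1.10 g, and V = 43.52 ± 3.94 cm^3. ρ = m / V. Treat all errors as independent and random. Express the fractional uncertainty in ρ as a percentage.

9.84%

For a monomial ρ ∝ m, V^-1, fractional errors add in quadrature:
  (1·δm/m)² = (1×0.0385)² = 0.00148;  (-1·δV/V)² = (-1×0.0905)² = 0.00820
δρ/ρ = √(0.00968) = 0.0984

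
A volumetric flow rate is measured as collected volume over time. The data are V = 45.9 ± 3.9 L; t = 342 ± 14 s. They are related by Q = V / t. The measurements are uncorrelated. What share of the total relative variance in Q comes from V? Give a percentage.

81.2%

(δQ/Q)² = (1·δV/V)² + (-1·δt/t)²
  V term: (1×0.0850)² = 0.00722
  t term: (-1×0.0409)² = 0.00168
Total = 0.00890. Share from V = 0.00722/0.00890 = 0.812.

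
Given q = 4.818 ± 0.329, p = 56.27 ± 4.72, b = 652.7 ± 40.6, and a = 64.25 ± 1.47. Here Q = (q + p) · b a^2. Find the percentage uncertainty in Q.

10.9%

Let u = q + p = 61.09. δu = √(δq² + δp²) = √(0.108 + 22.3) = 4.73, so δu/u = 0.0775.
Q is then a monomial in u, b, a:
δQ/Q = √((δu/u)² + (1·δb/b)² + (2·δa/a)²) = √(0.00600 + 0.00387 + 0.00209) = 0.109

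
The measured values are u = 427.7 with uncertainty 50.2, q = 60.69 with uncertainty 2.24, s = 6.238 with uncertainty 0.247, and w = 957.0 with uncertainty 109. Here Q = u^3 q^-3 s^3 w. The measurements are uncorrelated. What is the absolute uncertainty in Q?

3.29e+07

Since Q is a product/quotient, work with relative uncertainties:
  (3·δu/u)² = (3×0.117)² = 0.124;  (-3·δq/q)² = (-3×0.0369)² = 0.0123;  (3·δs/s)² = (3×0.0396)² = 0.0141;  (1·δw/w)² = (1×0.114)² = 0.0130
δQ/Q = √(0.163) = 0.404
Q = 8.13e+07, so δQ = 0.404 × 8.13e+07 = 3.29e+07.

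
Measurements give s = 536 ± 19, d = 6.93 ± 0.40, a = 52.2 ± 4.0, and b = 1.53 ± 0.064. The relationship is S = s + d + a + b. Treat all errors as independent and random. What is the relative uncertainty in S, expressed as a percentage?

Each term contributes (cᵢ δxᵢ)² to (δS)²:
  (δs)² = 361;  (δd)² = 0.160;  (δa)² = 16.0;  (δb)² = 0.00410
δS = √(377) = 19.4
S = 597, so δS/S = 19.4/597 = 0.0325.

3.25%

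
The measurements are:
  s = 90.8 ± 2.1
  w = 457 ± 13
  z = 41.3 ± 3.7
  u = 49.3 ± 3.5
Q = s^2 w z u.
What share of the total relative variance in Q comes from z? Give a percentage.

50.1%

(δQ/Q)² = (2·δs/s)² + (1·δw/w)² + (1·δz/z)² + (1·δu/u)²
  s term: (2×0.0231)² = 0.00214
  w term: (1×0.0284)² = 0.000809
  z term: (1×0.0896)² = 0.00803
  u term: (1×0.0710)² = 0.00504
Total = 0.0160. Share from z = 0.00803/0.0160 = 0.501.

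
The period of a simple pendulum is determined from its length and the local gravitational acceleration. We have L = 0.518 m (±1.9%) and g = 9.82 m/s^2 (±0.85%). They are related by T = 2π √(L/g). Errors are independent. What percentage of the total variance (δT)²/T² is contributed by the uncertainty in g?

(δT/T)² = (½·δL/L)² + (−½·δg/g)²
  L term: (0.5×0.0190)² = 9.02e-05
  g term: (-0.5×0.00850)² = 1.81e-05
Total = 0.000108. Share from g = 1.81e-05/0.000108 = 0.167.

16.7%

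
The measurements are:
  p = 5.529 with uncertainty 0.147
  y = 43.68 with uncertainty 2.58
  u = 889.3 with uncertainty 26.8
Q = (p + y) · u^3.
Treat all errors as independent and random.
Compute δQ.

3.62e+09

Let w = p + y = 49.21. δw = √(δp² + δy²) = √(0.0216 + 6.66) = 2.58, so δw/w = 0.0525.
Q is then a monomial in w, u:
δQ/Q = √((δw/w)² + (3·δu/u)²) = √(0.00276 + 0.00817) = 0.105
Q = 3.461e+10, so δQ = 0.105 × 3.461e+10 = 3.62e+09.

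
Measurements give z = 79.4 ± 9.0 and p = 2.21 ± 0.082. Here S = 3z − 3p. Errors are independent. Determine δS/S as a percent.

For a sum/difference, combine absolute errors in quadrature:
  (3·δz)² = 729;  (3·δp)² = 0.0605
δS = √(729) = 27.0
S = 232, so δS/S = 27.0/232 = 0.117.

11.7%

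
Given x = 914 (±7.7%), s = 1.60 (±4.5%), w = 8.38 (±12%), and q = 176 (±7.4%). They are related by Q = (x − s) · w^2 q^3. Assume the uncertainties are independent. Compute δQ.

Let u = x − s = 912. δu = √(δx² + δs²) = √(4950 + 0.00518) = 70.4, so δu/u = 0.0771.
Q is then a monomial in u, w, q:
δQ/Q = √((δu/u)² + (2·δw/w)² + (3·δq/q)²) = √(0.00595 + 0.0576 + 0.0493) = 0.336
Q = 3.49e+11, so δQ = 0.336 × 3.49e+11 = 1.17e+11.

1.17e+11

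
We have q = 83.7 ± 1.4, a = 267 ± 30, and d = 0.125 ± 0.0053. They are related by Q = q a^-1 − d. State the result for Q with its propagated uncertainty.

Let p = q·a^-1 = 0.313. δp/p = √((1·δq/q)² + (-1·δa/a)²) = √(0.000280 + 0.0126) = 0.114, so δp = 0.0356.
Q = p − d: δQ = √(δp² + δd²) = √(0.00127 + 2.81e-05) = 0.0360
Q = 0.188.

0.188 ± 0.0360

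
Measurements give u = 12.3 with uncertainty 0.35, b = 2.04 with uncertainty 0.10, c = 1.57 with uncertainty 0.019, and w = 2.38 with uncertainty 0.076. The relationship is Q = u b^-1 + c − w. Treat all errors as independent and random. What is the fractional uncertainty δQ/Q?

Let p = u·b^-1 = 6.03. δp/p = √((1·δu/u)² + (-1·δb/b)²) = √(0.000810 + 0.00240) = 0.0567, so δp = 0.342.
Q = p + c − w: δQ = √(δp² + δc² + δw²) = √(0.117 + 0.000361 + 0.00578) = 0.351
Q = 5.22, so δQ/Q = 0.351/5.22 = 0.0672.

0.0672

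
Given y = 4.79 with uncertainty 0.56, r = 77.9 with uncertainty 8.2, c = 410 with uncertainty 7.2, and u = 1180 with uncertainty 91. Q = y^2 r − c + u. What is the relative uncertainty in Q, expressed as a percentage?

18.3%

Let p = y^2·r = 1790. δp/p = √((2·δy/y)² + (1·δr/r)²) = √(0.0547 + 0.0111) = 0.256, so δp = 458.
Q = p − c + u: δQ = √(δp² + δc² + δu²) = √(2.1e+05 + 51.8 + 8280) = 467
Q = 2560, so δQ/Q = 467/2560 = 0.183.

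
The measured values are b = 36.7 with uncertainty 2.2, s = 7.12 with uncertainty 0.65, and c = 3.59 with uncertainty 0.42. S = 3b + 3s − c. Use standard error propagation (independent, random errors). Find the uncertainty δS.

6.89

Sums and differences: (δS)² = Σ (cᵢ δxᵢ)².
  (3·δb)² = 43.6;  (3·δs)² = 3.80;  (δc)² = 0.176
δS = √(47.5) = 6.89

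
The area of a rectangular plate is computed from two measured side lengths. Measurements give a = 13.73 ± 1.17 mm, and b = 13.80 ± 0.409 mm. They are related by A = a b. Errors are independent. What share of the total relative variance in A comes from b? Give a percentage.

10.8%

(δA/A)² = (1·δa/a)² + (1·δb/b)²
  a term: (1×0.0852)² = 0.00726
  b term: (1×0.0296)² = 0.000878
Total = 0.00814. Share from b = 0.000878/0.00814 = 0.108.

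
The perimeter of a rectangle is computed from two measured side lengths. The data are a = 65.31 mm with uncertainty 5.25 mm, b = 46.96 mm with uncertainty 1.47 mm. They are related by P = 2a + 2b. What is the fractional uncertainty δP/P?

0.0486

Each term contributes (cᵢ δxᵢ)² to (δP)²:
  (2·δa)² = 110;  (2·δb)² = 8.64
δP = √(119) = 10.9 mm
P = 224.5 mm, so δP/P = 10.9/224.5 = 0.0486.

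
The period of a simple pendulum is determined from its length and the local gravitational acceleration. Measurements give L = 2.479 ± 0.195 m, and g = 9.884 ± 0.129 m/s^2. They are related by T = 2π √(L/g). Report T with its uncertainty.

Relative error in a monomial: (δT/T)² = Σ (nᵢ · δxᵢ/xᵢ)².
  (½·δL/L)² = (0.5×0.0787)² = 0.00155;  (−½·δg/g)² = (-0.5×0.0131)² = 4.26e-05
δT/T = √(0.00159) = 0.0399
T = 3.147 s, so δT = 0.0399 × 3.147 = 0.125 s.

3.147 ± 0.125 s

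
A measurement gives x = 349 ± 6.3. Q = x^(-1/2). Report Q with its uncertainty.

Q ∝ x^(-1/2), so δQ/Q = |−½| · δx/x = 0.5 × 0.0181 = 0.00903.
Q = 0.0535, so δQ = 0.00903 × 0.0535 = 0.000483.

0.0535 ± 0.000483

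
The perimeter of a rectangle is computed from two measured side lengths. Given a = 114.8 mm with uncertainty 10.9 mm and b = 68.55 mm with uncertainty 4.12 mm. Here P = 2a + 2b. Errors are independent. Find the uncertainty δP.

23.3 mm

P is a linear combination, so absolute uncertainties add in quadrature:
  (2·δa)² = 475;  (2·δb)² = 67.9
δP = √(543) = 23.3 mm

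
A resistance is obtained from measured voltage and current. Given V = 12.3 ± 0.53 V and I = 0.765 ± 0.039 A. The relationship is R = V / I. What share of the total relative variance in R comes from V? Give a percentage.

(δR/R)² = (1·δV/V)² + (-1·δI/I)²
  V term: (1×0.0431)² = 0.00186
  I term: (-1×0.0510)² = 0.00260
Total = 0.00446. Share from V = 0.00186/0.00446 = 0.417.

41.7%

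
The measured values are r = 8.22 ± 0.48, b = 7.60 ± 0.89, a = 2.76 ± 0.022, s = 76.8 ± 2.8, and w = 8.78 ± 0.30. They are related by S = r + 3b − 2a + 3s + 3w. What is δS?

8.87

S is a linear combination, so absolute uncertainties add in quadrature:
  (δr)² = 0.230;  (3·δb)² = 7.13;  (2·δa)² = 0.00194;  (3·δs)² = 70.6;  (3·δw)² = 0.810
δS = √(78.7) = 8.87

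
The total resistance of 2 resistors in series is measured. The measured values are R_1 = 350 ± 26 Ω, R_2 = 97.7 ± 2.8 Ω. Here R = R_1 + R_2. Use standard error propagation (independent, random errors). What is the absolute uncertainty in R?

Each term contributes (cᵢ δxᵢ)² to (δR)²:
  (δR_1)² = 676;  (δR_2)² = 7.84
δR = √(684) = 26.2 Ω

26.2 Ω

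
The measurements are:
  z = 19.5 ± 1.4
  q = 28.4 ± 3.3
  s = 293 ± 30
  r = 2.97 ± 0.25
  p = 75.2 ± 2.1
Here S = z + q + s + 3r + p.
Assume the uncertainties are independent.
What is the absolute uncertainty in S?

S is a linear combination, so absolute uncertainties add in quadrature:
  (δz)² = 1.96;  (δq)² = 10.9;  (δs)² = 900;  (3·δr)² = 0.562;  (δp)² = 4.41
δS = √(918) = 30.3

30.3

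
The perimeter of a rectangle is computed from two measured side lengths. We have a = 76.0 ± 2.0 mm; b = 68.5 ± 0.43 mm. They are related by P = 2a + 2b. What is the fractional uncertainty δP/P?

0.0142

Each term contributes (cᵢ δxᵢ)² to (δP)²:
  (2·δa)² = 16.0;  (2·δb)² = 0.740
δP = √(16.7) = 4.09 mm
P = 289 mm, so δP/P = 4.09/289 = 0.0142.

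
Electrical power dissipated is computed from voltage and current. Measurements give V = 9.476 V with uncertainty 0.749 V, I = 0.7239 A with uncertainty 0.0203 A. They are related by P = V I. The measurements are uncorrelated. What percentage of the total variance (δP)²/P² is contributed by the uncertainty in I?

11.2%

(δP/P)² = (1·δV/V)² + (1·δI/I)²
  V term: (1×0.0790)² = 0.00625
  I term: (1×0.0280)² = 0.000786
Total = 0.00703. Share from I = 0.000786/0.00703 = 0.112.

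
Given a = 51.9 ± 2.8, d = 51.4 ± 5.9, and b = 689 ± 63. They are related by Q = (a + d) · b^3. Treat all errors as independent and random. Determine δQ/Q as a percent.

28.2%

Let u = a + d = 103. δu = √(δa² + δd²) = √(7.84 + 34.8) = 6.53, so δu/u = 0.0632.
Q is then a monomial in u, b:
δQ/Q = √((δu/u)² + (3·δb/b)²) = √(0.00400 + 0.0752) = 0.282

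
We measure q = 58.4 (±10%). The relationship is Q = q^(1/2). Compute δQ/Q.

For a monomial Q ∝ q^(1/2), fractional errors add in quadrature:
  (½·δq/q)² = (0.5×0.100)² = 0.00250
δQ/Q = √(0.00250) = 0.0500

0.0500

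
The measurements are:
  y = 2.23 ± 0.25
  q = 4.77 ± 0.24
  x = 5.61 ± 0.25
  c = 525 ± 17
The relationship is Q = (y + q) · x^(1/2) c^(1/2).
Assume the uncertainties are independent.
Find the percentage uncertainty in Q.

Let u = y + q = 7.00. δu = √(δy² + δq²) = √(0.0625 + 0.0576) = 0.347, so δu/u = 0.0495.
Q is then a monomial in u, x, c:
δQ/Q = √((δu/u)² + (½·δx/x)² + (½·δc/c)²) = √(0.00245 + 0.000496 + 0.000262) = 0.0567

5.67%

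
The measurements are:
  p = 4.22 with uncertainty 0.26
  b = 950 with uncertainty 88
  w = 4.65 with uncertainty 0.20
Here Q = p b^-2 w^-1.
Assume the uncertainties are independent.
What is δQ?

2.01e-07

Q is a product of powers, so relative uncertainties combine in quadrature:
  (1·δp/p)² = (1×0.0616)² = 0.00380;  (-2·δb/b)² = (-2×0.0926)² = 0.0343;  (-1·δw/w)² = (-1×0.0430)² = 0.00185
δQ/Q = √(0.0400) = 0.200
Q = 1.01e-06, so δQ = 0.200 × 1.01e-06 = 2.01e-07.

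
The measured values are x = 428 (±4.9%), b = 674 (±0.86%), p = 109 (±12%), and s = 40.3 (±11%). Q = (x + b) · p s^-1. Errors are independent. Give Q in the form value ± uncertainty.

Let u = x + b = 1100. δu = √(δx² + δb²) = √(440 + 33.6) = 21.8, so δu/u = 0.0197.
Q is then a monomial in u, p, s:
δQ/Q = √((δu/u)² + (1·δp/p)² + (-1·δs/s)²) = √(0.000390 + 0.0144 + 0.0121) = 0.164
Q = 2980, so δQ = 0.164 × 2980 = 489.

2980 ± 489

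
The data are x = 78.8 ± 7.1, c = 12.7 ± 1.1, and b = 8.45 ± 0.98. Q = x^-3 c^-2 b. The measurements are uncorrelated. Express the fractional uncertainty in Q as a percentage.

Each factor contributes (exponent × relative error)² to (δQ/Q)²:
  (-3·δx/x)² = (-3×0.0901)² = 0.0731;  (-2·δc/c)² = (-2×0.0866)² = 0.0300;  (1·δb/b)² = (1×0.116)² = 0.0135
δQ/Q = √(0.117) = 0.341

34.1%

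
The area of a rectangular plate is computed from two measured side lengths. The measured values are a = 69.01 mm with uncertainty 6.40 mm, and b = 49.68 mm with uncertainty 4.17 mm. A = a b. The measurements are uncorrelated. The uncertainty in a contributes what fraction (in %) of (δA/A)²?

(δA/A)² = (1·δa/a)² + (1·δb/b)²
  a term: (1×0.0927)² = 0.00860
  b term: (1×0.0839)² = 0.00705
Total = 0.0156. Share from a = 0.00860/0.0156 = 0.550.

55.0%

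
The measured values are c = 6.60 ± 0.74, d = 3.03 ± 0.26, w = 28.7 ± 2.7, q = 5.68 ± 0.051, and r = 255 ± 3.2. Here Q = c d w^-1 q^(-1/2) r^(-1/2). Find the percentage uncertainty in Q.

Since Q is a product/quotient, work with relative uncertainties:
  (1·δc/c)² = (1×0.112)² = 0.0126;  (1·δd/d)² = (1×0.0858)² = 0.00736;  (-1·δw/w)² = (-1×0.0941)² = 0.00885;  (−½·δq/q)² = (-0.5×0.00898)² = 2.02e-05;  (−½·δr/r)² = (-0.5×0.0125)² = 3.94e-05
δQ/Q = √(0.0288) = 0.170

17.0%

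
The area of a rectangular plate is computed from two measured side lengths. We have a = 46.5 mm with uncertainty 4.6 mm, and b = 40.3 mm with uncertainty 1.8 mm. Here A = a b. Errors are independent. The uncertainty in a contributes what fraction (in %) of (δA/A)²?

(δA/A)² = (1·δa/a)² + (1·δb/b)²
  a term: (1×0.0989)² = 0.00979
  b term: (1×0.0447)² = 0.00199
Total = 0.0118. Share from a = 0.00979/0.0118 = 0.831.

83.1%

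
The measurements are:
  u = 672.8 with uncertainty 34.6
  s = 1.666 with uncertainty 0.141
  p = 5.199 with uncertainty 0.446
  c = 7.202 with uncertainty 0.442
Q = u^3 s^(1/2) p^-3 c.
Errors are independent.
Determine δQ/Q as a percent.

30.9%

Since Q is a product/quotient, work with relative uncertainties:
  (3·δu/u)² = (3×0.0514)² = 0.0238;  (½·δs/s)² = (0.5×0.0846)² = 0.00179;  (-3·δp/p)² = (-3×0.0858)² = 0.0662;  (1·δc/c)² = (1×0.0614)² = 0.00377
δQ/Q = √(0.0956) = 0.309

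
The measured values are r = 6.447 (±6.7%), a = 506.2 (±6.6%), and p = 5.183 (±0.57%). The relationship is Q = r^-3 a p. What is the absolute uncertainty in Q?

Relative error in a monomial: (δQ/Q)² = Σ (nᵢ · δxᵢ/xᵢ)².
  (-3·δr/r)² = (-3×0.0670)² = 0.0404;  (1·δa/a)² = (1×0.0660)² = 0.00436;  (1·δp/p)² = (1×0.00570)² = 3.25e-05
δQ/Q = √(0.0448) = 0.212
Q = 9.791, so δQ = 0.212 × 9.791 = 2.07.

2.07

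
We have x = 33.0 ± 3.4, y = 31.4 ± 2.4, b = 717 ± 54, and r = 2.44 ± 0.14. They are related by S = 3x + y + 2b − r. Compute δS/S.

0.0695

For a sum/difference, combine absolute errors in quadrature:
  (3·δx)² = 104;  (δy)² = 5.76;  (2·δb)² = 11700;  (δr)² = 0.0196
δS = √(11800) = 109
S = 1560, so δS/S = 109/1560 = 0.0695.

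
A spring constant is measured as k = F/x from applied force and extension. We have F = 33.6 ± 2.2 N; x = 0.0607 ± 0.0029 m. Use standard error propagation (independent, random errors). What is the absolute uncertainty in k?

44.9 N/m

Relative error in a monomial: (δk/k)² = Σ (nᵢ · δxᵢ/xᵢ)².
  (1·δF/F)² = (1×0.0655)² = 0.00429;  (-1·δx/x)² = (-1×0.0478)² = 0.00228
δk/k = √(0.00657) = 0.0811
k = 554 N/m, so δk = 0.0811 × 554 = 44.9 N/m.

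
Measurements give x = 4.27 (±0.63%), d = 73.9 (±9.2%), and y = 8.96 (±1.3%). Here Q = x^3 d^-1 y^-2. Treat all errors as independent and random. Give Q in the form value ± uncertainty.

0.0131 ± 0.00128

Q is a product of powers, so relative uncertainties combine in quadrature:
  (3·δx/x)² = (3×0.00630)² = 0.000357;  (-1·δd/d)² = (-1×0.0920)² = 0.00846;  (-2·δy/y)² = (-2×0.0130)² = 0.000676
δQ/Q = √(0.00950) = 0.0975
Q = 0.0131, so δQ = 0.0975 × 0.0131 = 0.00128.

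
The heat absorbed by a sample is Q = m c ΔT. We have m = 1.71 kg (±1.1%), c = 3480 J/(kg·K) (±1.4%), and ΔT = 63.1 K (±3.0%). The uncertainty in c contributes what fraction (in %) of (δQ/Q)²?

(δQ/Q)² = (1·δm/m)² + (1·δc/c)² + (1·δΔT/ΔT)²
  m term: (1×0.0110)² = 0.000121
  c term: (1×0.0140)² = 0.000196
  ΔT term: (1×0.0300)² = 0.000900
Total = 0.00122. Share from c = 0.000196/0.00122 = 0.161.

16.1%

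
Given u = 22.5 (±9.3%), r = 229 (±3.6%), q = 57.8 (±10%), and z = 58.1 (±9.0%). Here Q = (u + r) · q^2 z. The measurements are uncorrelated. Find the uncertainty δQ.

1.08e+07

Let w = u + r = 252. δw = √(δu² + δr²) = √(4.38 + 68.0) = 8.51, so δw/w = 0.0338.
Q is then a monomial in w, q, z:
δQ/Q = √((δw/w)² + (2·δq/q)² + (1·δz/z)²) = √(0.00114 + 0.0400 + 0.00810) = 0.222
Q = 4.88e+07, so δQ = 0.222 × 4.88e+07 = 1.08e+07.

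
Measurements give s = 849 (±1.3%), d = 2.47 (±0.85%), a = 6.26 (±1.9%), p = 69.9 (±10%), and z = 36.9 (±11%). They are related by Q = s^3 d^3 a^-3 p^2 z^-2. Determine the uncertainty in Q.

4.13e+07

Since Q is a product/quotient, work with relative uncertainties:
  (3·δs/s)² = (3×0.0130)² = 0.00152;  (3·δd/d)² = (3×0.00850)² = 0.000650;  (-3·δa/a)² = (-3×0.0190)² = 0.00325;  (2·δp/p)² = (2×0.100)² = 0.0400;  (-2·δz/z)² = (-2×0.110)² = 0.0484
δQ/Q = √(0.0938) = 0.306
Q = 1.35e+08, so δQ = 0.306 × 1.35e+08 = 4.13e+07.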